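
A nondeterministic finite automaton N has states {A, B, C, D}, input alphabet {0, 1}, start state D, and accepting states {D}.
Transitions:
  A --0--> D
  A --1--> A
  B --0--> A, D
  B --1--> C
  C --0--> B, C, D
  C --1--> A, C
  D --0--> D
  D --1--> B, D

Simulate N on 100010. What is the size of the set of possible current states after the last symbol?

2

Start: {D}
read 1: {B, D}
read 0: {A, D}
read 0: {D}
read 0: {D}
read 1: {B, D}
read 0: {A, D}
Final reachable set {A, D} has 2 states.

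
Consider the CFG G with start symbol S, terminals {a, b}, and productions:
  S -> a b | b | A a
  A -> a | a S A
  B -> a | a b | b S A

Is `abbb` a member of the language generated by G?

no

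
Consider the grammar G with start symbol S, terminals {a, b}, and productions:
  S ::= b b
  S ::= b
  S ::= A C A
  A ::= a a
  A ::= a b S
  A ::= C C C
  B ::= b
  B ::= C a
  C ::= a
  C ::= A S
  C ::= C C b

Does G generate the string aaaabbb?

S ⇒ ACA ⇒ aaCA ⇒ aaaA ⇒ aaaabS ⇒ aaaabbb

yes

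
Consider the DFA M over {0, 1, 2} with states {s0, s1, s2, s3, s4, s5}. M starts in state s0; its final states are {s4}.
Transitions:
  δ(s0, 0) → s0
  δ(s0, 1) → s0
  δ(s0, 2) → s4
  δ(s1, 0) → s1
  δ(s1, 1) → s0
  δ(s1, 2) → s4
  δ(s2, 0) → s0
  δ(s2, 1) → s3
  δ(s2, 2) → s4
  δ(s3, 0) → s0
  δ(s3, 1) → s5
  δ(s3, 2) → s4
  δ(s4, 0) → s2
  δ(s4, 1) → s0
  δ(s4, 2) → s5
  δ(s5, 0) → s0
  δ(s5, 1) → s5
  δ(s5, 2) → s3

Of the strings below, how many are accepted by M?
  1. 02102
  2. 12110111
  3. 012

02102: accepted
12110111: rejected
012: accepted

2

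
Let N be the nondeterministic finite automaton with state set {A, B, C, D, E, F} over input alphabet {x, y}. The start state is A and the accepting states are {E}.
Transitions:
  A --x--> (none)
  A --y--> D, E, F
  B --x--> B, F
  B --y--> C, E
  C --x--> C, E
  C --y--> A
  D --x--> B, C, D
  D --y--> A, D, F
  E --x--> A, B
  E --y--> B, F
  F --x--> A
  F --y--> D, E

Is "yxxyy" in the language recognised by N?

accepted

Start: {A}
read y: {D, E, F}
read x: {A, B, C, D}
read x: {B, C, D, E, F}
read y: {A, B, C, D, E, F}
read y: {A, B, C, D, E, F}
Reachable ∩ accepting = {E} — nonempty.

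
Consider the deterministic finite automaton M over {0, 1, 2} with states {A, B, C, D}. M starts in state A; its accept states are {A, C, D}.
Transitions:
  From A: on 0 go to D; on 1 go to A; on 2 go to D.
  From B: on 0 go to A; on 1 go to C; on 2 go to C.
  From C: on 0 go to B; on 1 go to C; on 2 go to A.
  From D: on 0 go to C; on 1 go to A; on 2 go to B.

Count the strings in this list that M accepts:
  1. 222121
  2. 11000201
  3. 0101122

2

222121: accepted
11000201: accepted
0101122: rejected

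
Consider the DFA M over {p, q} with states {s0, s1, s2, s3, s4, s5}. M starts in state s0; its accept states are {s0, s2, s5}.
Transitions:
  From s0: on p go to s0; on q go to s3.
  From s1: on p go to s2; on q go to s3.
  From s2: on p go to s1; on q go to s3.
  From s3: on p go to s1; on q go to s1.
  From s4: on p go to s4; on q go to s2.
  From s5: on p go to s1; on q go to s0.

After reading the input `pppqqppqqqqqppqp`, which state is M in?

s1

s0 --p--> s0
s0 --p--> s0
s0 --p--> s0
s0 --q--> s3
s3 --q--> s1
s1 --p--> s2
s2 --p--> s1
s1 --q--> s3
s3 --q--> s1
s1 --q--> s3
s3 --q--> s1
s1 --q--> s3
s3 --p--> s1
s1 --p--> s2
s2 --q--> s3
s3 --p--> s1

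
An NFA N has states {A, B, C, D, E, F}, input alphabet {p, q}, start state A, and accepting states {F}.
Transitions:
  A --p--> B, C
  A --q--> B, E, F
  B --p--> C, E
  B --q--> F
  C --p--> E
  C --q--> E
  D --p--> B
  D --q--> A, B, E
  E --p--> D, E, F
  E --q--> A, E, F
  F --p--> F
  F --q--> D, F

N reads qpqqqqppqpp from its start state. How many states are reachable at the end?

Start: {A}
read q: {B, E, F}
read p: {C, D, E, F}
read q: {A, B, D, E, F}
read q: {A, B, D, E, F}
read q: {A, B, D, E, F}
read q: {A, B, D, E, F}
read p: {B, C, D, E, F}
read p: {B, C, D, E, F}
read q: {A, B, D, E, F}
read p: {B, C, D, E, F}
read p: {B, C, D, E, F}
Final reachable set {B, C, D, E, F} has 5 states.

5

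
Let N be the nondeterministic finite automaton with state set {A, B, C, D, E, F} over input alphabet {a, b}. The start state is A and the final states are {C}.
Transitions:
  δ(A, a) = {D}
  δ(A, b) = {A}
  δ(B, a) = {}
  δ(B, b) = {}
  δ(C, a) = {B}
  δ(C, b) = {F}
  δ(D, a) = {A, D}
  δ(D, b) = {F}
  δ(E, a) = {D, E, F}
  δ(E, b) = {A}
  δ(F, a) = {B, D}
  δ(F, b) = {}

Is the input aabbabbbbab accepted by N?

Start: {A}
read a: {D}
read a: {A, D}
read b: {A, F}
read b: {A}
read a: {D}
read b: {F}
read b: {}
The reachable set is empty and stays empty for the remaining 4 symbols.
Reachable ∩ accepting = {} — empty.

rejected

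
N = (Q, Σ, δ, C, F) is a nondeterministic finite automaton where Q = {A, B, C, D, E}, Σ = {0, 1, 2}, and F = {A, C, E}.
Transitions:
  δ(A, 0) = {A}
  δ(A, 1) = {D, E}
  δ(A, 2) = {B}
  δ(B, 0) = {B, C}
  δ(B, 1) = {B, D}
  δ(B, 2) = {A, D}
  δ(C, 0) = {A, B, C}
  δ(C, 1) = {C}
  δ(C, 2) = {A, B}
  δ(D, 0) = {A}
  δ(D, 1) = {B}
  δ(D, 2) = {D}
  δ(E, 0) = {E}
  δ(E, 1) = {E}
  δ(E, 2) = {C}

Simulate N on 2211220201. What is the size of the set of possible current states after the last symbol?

Start: {C}
read 2: {A, B}
read 2: {A, B, D}
read 1: {B, D, E}
read 1: {B, D, E}
read 2: {A, C, D}
read 2: {A, B, D}
read 0: {A, B, C}
read 2: {A, B, D}
read 0: {A, B, C}
read 1: {B, C, D, E}
Final reachable set {B, C, D, E} has 4 states.

4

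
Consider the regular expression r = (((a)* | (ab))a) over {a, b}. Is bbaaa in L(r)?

no

No split of bbaaa into u·v has ((a)*|(ab)) matching u and a matching v.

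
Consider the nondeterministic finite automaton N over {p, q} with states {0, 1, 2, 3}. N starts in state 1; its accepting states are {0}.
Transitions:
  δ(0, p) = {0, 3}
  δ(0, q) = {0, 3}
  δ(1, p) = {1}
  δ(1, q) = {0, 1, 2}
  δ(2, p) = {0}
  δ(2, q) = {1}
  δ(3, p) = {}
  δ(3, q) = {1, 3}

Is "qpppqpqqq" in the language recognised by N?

Start: {1}
read q: {0, 1, 2}
read p: {0, 1, 3}
read p: {0, 1, 3}
read p: {0, 1, 3}
read q: {0, 1, 2, 3}
read p: {0, 1, 3}
read q: {0, 1, 2, 3}
read q: {0, 1, 2, 3}
read q: {0, 1, 2, 3}
Reachable ∩ accepting = {0} — nonempty.

accepted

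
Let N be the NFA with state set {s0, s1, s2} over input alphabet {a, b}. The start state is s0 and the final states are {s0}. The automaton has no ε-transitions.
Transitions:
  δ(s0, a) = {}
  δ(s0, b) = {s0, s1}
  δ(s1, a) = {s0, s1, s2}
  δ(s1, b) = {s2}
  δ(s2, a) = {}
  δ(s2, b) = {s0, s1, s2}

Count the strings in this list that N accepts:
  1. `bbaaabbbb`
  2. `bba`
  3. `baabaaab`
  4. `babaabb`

4

`bbaaabbbb`: accepted
`bba`: accepted
`baabaaab`: accepted
`babaabb`: accepted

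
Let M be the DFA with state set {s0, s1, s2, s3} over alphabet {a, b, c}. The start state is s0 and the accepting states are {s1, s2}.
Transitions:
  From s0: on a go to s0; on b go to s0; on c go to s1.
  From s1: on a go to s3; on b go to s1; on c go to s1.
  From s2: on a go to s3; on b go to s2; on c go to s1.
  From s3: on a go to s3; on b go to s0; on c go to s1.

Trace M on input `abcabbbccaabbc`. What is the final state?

s1

s0 --a--> s0
s0 --b--> s0
s0 --c--> s1
s1 --a--> s3
s3 --b--> s0
s0 --b--> s0
s0 --b--> s0
s0 --c--> s1
s1 --c--> s1
s1 --a--> s3
s3 --a--> s3
s3 --b--> s0
s0 --b--> s0
s0 --c--> s1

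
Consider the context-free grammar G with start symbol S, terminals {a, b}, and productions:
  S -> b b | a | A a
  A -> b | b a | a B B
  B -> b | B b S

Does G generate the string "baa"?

S ⇒ Aa ⇒ baa

yes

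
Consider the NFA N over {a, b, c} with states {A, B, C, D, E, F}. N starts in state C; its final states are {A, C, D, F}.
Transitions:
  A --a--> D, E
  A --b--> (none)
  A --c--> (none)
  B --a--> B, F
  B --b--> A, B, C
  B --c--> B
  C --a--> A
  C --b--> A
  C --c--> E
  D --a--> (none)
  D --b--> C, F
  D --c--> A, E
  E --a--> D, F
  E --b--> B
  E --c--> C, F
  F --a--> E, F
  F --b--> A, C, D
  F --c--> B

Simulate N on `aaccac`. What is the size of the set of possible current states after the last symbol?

Start: {C}
read a: {A}
read a: {D, E}
read c: {A, C, E, F}
read c: {B, C, E, F}
read a: {A, B, D, E, F}
read c: {A, B, C, E, F}
Final reachable set {A, B, C, E, F} has 5 states.

5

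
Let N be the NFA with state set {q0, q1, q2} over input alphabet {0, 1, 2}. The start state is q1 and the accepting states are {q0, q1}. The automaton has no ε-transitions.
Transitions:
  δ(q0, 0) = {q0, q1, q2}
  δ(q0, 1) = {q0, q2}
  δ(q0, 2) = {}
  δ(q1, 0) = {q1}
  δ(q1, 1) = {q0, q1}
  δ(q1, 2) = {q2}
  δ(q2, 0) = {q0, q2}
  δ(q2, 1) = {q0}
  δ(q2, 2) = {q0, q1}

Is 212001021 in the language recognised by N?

rejected

Start: {q1}
read 2: {q2}
read 1: {q0}
read 2: {}
The reachable set is empty and stays empty for the remaining 6 symbols.
Reachable ∩ accepting = {} — empty.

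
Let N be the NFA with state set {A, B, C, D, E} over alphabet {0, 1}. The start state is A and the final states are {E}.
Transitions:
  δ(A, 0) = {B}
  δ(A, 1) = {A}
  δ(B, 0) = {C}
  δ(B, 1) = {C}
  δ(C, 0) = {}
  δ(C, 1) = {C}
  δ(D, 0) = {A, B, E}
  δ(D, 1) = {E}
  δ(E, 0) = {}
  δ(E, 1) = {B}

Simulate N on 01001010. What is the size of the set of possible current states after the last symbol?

0

Start: {A}
read 0: {B}
read 1: {C}
read 0: {}
The reachable set is empty and stays empty for the remaining 5 symbols.
Final reachable set {} has 0 states.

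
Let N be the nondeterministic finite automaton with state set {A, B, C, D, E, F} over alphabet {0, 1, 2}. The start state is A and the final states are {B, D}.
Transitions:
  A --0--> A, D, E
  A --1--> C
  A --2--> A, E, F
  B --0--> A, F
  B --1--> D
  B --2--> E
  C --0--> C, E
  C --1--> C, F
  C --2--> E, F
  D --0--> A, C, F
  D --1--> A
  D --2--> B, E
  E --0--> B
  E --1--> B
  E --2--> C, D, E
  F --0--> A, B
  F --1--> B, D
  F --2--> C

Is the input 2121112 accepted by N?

Start: {A}
read 2: {A, E, F}
read 1: {B, C, D}
read 2: {B, E, F}
read 1: {B, D}
read 1: {A, D}
read 1: {A, C}
read 2: {A, E, F}
Reachable ∩ accepting = {} — empty.

rejected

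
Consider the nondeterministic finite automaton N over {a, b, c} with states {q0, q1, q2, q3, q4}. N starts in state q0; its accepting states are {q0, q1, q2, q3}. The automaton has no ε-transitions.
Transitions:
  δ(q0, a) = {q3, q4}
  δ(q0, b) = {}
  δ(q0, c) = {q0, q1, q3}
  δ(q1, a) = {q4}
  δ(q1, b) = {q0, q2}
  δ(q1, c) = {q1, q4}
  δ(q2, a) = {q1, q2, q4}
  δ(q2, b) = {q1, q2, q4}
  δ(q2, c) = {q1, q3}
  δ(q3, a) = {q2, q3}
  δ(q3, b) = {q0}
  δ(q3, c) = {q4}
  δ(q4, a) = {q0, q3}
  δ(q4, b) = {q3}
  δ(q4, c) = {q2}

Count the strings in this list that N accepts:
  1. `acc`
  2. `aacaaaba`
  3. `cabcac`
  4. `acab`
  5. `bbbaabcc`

4

`acc`: accepted
`aacaaaba`: accepted
`cabcac`: accepted
`acab`: accepted
`bbbaabcc`: rejected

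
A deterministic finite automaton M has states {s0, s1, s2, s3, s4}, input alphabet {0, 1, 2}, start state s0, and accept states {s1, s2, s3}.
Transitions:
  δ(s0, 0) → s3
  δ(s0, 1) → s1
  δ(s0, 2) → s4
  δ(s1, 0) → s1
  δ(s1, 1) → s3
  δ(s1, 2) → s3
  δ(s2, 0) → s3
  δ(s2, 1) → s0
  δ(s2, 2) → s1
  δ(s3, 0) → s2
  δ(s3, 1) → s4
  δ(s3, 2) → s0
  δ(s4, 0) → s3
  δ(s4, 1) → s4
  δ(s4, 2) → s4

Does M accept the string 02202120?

s0 --0--> s3
s3 --2--> s0
s0 --2--> s4
s4 --0--> s3
s3 --2--> s0
s0 --1--> s1
s1 --2--> s3
s3 --0--> s2
End in state s2, which is an accepting state.

accepted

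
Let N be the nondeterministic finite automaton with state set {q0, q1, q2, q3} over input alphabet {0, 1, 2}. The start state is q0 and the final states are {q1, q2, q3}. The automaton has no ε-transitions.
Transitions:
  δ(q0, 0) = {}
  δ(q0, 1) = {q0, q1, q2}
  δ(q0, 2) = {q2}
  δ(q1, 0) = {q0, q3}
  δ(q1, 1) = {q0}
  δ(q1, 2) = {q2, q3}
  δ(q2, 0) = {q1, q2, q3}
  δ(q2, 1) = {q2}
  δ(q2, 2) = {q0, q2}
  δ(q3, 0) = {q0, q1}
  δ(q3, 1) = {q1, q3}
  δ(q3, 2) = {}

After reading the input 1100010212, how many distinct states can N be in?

3

Start: {q0}
read 1: {q0, q1, q2}
read 1: {q0, q1, q2}
read 0: {q0, q1, q2, q3}
read 0: {q0, q1, q2, q3}
read 0: {q0, q1, q2, q3}
read 1: {q0, q1, q2, q3}
read 0: {q0, q1, q2, q3}
read 2: {q0, q2, q3}
read 1: {q0, q1, q2, q3}
read 2: {q0, q2, q3}
Final reachable set {q0, q2, q3} has 3 states.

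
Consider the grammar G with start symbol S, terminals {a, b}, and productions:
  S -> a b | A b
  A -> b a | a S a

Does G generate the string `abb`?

no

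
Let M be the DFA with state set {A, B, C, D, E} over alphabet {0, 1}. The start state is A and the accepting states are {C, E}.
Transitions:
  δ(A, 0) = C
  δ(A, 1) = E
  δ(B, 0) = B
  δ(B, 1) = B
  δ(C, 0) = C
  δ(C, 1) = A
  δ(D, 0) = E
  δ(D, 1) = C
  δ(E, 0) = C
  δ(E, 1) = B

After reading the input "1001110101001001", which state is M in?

A --1--> E
E --0--> C
C --0--> C
C --1--> A
A --1--> E
E --1--> B
B --0--> B
B --1--> B
B --0--> B
B --1--> B
B --0--> B
B --0--> B
B --1--> B
B --0--> B
B --0--> B
B --1--> B

B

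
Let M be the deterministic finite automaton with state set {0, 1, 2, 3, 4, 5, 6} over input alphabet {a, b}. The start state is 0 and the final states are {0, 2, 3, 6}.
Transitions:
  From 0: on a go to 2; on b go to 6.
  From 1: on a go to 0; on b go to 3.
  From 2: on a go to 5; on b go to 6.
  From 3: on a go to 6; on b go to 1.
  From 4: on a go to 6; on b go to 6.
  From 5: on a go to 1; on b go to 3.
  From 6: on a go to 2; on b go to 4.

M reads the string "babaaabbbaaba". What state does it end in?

2

0 --b--> 6
6 --a--> 2
2 --b--> 6
6 --a--> 2
2 --a--> 5
5 --a--> 1
1 --b--> 3
3 --b--> 1
1 --b--> 3
3 --a--> 6
6 --a--> 2
2 --b--> 6
6 --a--> 2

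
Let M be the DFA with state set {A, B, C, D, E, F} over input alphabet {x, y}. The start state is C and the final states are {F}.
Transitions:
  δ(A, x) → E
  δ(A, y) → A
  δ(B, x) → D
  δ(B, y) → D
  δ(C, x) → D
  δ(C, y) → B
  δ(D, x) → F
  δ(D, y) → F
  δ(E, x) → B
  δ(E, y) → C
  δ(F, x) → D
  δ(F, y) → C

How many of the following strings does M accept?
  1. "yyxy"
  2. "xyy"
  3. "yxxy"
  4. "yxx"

"yyxy": rejected
"xyy": rejected
"yxxy": rejected
"yxx": accepted

1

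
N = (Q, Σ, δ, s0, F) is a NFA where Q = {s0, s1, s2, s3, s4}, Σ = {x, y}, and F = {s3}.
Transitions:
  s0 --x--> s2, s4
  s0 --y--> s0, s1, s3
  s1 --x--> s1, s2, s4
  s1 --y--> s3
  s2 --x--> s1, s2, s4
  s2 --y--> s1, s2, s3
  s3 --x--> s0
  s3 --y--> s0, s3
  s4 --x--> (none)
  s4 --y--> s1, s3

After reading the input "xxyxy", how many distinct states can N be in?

4

Start: {s0}
read x: {s2, s4}
read x: {s1, s2, s4}
read y: {s1, s2, s3}
read x: {s0, s1, s2, s4}
read y: {s0, s1, s2, s3}
Final reachable set {s0, s1, s2, s3} has 4 states.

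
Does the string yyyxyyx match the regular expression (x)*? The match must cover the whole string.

no

yyyxyyx cannot be split into zero or more pieces each matching x.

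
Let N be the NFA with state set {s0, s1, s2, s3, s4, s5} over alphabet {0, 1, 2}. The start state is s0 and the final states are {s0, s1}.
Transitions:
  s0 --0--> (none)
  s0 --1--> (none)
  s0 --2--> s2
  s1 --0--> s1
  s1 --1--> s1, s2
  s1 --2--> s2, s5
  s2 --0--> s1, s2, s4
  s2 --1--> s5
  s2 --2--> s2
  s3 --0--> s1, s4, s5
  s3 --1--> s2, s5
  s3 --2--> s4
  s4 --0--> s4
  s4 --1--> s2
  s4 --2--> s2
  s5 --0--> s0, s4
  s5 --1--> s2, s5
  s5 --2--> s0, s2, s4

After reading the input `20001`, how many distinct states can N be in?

Start: {s0}
read 2: {s2}
read 0: {s1, s2, s4}
read 0: {s1, s2, s4}
read 0: {s1, s2, s4}
read 1: {s1, s2, s5}
Final reachable set {s1, s2, s5} has 3 states.

3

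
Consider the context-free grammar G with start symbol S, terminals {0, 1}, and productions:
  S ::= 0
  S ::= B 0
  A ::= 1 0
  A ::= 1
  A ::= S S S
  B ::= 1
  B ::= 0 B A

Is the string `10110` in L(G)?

no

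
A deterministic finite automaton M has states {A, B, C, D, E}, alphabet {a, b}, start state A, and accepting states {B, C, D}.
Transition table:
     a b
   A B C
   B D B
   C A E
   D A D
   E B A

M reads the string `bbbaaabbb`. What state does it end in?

A --b--> C
C --b--> E
E --b--> A
A --a--> B
B --a--> D
D --a--> A
A --b--> C
C --b--> E
E --b--> A

A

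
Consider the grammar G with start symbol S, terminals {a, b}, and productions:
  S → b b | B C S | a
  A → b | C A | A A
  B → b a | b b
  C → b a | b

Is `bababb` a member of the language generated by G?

S ⇒ BCS ⇒ baCS ⇒ babaS ⇒ bababb

yes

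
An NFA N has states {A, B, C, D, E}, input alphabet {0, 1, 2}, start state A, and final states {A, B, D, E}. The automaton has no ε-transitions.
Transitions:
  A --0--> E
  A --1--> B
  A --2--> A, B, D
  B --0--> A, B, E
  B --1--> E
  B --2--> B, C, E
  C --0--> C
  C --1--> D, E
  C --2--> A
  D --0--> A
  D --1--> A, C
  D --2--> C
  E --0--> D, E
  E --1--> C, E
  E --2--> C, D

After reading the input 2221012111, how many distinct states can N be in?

5

Start: {A}
read 2: {A, B, D}
read 2: {A, B, C, D, E}
read 2: {A, B, C, D, E}
read 1: {A, B, C, D, E}
read 0: {A, B, C, D, E}
read 1: {A, B, C, D, E}
read 2: {A, B, C, D, E}
read 1: {A, B, C, D, E}
read 1: {A, B, C, D, E}
read 1: {A, B, C, D, E}
Final reachable set {A, B, C, D, E} has 5 states.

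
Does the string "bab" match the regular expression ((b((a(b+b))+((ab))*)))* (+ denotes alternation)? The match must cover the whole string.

yes

Split into 1 piece bab; each matches (b((a(b+b))+((ab))*)).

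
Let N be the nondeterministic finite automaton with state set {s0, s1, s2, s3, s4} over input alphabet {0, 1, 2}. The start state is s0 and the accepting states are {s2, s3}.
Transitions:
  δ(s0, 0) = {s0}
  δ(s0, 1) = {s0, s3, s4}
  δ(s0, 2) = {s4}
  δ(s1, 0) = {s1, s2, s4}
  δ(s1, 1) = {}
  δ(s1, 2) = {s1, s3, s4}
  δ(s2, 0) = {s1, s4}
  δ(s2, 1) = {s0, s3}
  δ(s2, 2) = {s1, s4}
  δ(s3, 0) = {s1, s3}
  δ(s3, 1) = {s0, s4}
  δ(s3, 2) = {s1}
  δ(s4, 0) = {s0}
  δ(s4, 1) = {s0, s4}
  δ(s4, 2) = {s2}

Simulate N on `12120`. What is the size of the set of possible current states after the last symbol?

4

Start: {s0}
read 1: {s0, s3, s4}
read 2: {s1, s2, s4}
read 1: {s0, s3, s4}
read 2: {s1, s2, s4}
read 0: {s0, s1, s2, s4}
Final reachable set {s0, s1, s2, s4} has 4 states.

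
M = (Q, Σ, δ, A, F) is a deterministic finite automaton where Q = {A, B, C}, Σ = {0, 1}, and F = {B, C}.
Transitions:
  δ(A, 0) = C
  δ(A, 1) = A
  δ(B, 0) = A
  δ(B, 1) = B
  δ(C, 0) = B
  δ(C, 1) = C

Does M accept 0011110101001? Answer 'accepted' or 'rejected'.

A --0--> C
C --0--> B
B --1--> B
B --1--> B
B --1--> B
B --1--> B
B --0--> A
A --1--> A
A --0--> C
C --1--> C
C --0--> B
B --0--> A
A --1--> A
End in state A, which is not an accepting state.

rejected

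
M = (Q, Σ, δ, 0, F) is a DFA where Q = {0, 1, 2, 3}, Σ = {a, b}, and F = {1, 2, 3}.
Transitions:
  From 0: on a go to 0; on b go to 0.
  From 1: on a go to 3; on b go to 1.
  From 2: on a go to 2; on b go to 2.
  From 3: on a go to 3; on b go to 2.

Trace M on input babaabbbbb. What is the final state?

0

0 --b--> 0
0 --a--> 0
0 --b--> 0
0 --a--> 0
0 --a--> 0
0 --b--> 0
0 --b--> 0
0 --b--> 0
0 --b--> 0
0 --b--> 0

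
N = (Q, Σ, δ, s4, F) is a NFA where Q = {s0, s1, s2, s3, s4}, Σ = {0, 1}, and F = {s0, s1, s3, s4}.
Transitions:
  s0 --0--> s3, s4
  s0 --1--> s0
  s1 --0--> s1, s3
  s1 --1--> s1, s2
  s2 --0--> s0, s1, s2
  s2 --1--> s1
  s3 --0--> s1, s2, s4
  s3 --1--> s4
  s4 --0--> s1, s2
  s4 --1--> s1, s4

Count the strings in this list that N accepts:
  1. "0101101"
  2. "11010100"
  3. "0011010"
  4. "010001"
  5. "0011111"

5

"0101101": accepted
"11010100": accepted
"0011010": accepted
"010001": accepted
"0011111": accepted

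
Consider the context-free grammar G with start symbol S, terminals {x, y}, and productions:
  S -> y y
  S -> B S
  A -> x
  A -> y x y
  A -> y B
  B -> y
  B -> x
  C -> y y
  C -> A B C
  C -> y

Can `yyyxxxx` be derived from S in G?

no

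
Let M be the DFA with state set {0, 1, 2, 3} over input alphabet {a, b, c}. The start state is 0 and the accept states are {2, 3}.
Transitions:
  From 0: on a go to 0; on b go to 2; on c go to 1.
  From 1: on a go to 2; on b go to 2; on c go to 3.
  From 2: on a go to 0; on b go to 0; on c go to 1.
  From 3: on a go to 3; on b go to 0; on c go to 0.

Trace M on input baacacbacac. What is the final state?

1

0 --b--> 2
2 --a--> 0
0 --a--> 0
0 --c--> 1
1 --a--> 2
2 --c--> 1
1 --b--> 2
2 --a--> 0
0 --c--> 1
1 --a--> 2
2 --c--> 1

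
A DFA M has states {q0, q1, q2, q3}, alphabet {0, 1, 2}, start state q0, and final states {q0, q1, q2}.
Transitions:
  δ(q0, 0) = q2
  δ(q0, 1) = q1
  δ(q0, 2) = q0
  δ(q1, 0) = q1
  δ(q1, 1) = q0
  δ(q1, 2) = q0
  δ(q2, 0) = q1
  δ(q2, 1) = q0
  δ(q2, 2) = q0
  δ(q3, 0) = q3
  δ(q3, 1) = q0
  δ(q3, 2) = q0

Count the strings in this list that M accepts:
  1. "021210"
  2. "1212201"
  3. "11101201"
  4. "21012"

4

"021210": accepted
"1212201": accepted
"11101201": accepted
"21012": accepted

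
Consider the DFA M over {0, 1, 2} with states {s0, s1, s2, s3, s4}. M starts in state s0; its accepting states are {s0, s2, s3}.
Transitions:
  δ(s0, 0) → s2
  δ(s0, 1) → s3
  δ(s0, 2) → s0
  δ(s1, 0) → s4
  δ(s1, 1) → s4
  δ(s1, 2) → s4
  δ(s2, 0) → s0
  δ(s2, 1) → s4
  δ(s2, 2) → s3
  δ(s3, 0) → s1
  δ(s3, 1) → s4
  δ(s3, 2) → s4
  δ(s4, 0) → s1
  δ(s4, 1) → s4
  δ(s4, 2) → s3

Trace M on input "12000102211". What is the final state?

s0 --1--> s3
s3 --2--> s4
s4 --0--> s1
s1 --0--> s4
s4 --0--> s1
s1 --1--> s4
s4 --0--> s1
s1 --2--> s4
s4 --2--> s3
s3 --1--> s4
s4 --1--> s4

s4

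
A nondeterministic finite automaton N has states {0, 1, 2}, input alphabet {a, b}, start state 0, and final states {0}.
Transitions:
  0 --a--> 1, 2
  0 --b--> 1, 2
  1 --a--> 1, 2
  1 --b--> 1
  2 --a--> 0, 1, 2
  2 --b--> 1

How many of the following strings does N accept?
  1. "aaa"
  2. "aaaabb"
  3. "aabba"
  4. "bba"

"aaa": accepted
"aaaabb": rejected
"aabba": rejected
"bba": rejected

1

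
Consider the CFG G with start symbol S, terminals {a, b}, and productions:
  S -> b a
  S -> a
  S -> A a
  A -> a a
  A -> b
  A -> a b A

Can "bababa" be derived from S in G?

no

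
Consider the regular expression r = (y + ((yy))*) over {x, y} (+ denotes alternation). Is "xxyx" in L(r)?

no

Neither y nor ((yy))* matches xxyx.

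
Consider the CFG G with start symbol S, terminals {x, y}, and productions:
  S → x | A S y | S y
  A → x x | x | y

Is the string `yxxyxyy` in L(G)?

no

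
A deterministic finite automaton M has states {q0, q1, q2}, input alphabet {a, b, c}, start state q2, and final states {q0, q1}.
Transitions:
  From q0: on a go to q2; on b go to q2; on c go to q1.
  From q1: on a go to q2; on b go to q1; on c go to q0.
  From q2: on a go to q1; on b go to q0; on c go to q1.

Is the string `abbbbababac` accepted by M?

q2 --a--> q1
q1 --b--> q1
q1 --b--> q1
q1 --b--> q1
q1 --b--> q1
q1 --a--> q2
q2 --b--> q0
q0 --a--> q2
q2 --b--> q0
q0 --a--> q2
q2 --c--> q1
End in state q1, which is an accepting state.

accepted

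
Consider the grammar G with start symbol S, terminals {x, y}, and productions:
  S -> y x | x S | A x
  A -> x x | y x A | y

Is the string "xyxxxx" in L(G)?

S ⇒ xS ⇒ xAx ⇒ xyxAx ⇒ xyxxxx

yes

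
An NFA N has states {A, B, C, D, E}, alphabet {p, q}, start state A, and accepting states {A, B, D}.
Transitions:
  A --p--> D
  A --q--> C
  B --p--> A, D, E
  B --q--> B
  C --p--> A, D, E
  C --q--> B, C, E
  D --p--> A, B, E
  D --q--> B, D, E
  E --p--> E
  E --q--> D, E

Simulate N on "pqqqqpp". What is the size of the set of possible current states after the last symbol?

4

Start: {A}
read p: {D}
read q: {B, D, E}
read q: {B, D, E}
read q: {B, D, E}
read q: {B, D, E}
read p: {A, B, D, E}
read p: {A, B, D, E}
Final reachable set {A, B, D, E} has 4 states.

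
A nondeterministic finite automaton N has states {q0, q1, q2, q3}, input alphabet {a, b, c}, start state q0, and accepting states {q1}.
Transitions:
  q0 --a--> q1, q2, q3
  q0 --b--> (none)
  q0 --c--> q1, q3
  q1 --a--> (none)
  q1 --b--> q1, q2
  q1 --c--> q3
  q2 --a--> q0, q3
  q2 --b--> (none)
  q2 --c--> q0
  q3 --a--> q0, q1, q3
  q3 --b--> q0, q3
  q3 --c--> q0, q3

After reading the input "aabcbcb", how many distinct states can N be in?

4

Start: {q0}
read a: {q1, q2, q3}
read a: {q0, q1, q3}
read b: {q0, q1, q2, q3}
read c: {q0, q1, q3}
read b: {q0, q1, q2, q3}
read c: {q0, q1, q3}
read b: {q0, q1, q2, q3}
Final reachable set {q0, q1, q2, q3} has 4 states.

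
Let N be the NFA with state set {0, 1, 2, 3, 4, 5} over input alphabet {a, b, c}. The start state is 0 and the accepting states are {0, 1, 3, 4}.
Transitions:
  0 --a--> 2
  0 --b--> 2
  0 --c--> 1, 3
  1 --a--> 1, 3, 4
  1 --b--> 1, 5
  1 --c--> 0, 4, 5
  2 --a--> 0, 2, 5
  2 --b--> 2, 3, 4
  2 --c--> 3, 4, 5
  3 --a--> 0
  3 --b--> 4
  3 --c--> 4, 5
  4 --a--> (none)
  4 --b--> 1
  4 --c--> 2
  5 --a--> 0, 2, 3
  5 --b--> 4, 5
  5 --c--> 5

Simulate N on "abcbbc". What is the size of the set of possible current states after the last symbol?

5

Start: {0}
read a: {2}
read b: {2, 3, 4}
read c: {2, 3, 4, 5}
read b: {1, 2, 3, 4, 5}
read b: {1, 2, 3, 4, 5}
read c: {0, 2, 3, 4, 5}
Final reachable set {0, 2, 3, 4, 5} has 5 states.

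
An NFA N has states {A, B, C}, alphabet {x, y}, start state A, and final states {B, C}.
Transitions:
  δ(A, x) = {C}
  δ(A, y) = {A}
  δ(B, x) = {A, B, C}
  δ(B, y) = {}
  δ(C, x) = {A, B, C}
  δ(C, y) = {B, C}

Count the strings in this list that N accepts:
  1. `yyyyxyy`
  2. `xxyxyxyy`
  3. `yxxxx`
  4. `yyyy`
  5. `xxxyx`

`yyyyxyy`: accepted
`xxyxyxyy`: accepted
`yxxxx`: accepted
`yyyy`: rejected
`xxxyx`: accepted

4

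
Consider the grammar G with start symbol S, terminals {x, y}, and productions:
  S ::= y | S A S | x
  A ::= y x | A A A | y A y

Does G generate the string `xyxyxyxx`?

yes

S ⇒ SAS ⇒ xAS ⇒ xAAAS ⇒ xyxAAS ⇒ xyxyxAS ⇒ xyxyxyxS ⇒ xyxyxyxx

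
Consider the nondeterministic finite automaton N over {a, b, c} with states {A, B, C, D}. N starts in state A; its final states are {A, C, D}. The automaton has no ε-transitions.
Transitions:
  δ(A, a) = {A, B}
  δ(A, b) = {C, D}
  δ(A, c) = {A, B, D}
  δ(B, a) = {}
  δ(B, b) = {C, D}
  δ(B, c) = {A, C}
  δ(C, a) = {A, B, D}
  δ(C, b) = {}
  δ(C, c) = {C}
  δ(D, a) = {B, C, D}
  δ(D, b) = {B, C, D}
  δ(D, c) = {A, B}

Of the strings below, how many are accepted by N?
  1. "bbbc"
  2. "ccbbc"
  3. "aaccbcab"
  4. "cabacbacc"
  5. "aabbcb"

5

"bbbc": accepted
"ccbbc": accepted
"aaccbcab": accepted
"cabacbacc": accepted
"aabbcb": accepted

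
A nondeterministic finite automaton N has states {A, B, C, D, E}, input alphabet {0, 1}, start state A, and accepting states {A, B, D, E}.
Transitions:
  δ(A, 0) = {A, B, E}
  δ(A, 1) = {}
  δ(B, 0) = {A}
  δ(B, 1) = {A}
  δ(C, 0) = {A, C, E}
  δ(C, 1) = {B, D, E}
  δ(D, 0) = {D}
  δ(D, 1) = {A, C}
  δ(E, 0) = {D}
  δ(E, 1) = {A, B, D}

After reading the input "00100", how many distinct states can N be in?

Start: {A}
read 0: {A, B, E}
read 0: {A, B, D, E}
read 1: {A, B, C, D}
read 0: {A, B, C, D, E}
read 0: {A, B, C, D, E}
Final reachable set {A, B, C, D, E} has 5 states.

5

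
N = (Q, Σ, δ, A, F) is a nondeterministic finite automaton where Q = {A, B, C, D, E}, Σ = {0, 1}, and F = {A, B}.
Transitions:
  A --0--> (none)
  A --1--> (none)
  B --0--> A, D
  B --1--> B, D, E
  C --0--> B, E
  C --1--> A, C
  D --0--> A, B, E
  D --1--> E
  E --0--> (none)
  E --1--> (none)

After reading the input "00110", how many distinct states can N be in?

0

Start: {A}
read 0: {}
The reachable set is empty and stays empty for the remaining 4 symbols.
Final reachable set {} has 0 states.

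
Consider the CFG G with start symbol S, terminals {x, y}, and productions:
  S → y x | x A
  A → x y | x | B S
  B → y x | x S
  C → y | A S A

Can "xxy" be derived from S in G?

S ⇒ xA ⇒ xxy

yes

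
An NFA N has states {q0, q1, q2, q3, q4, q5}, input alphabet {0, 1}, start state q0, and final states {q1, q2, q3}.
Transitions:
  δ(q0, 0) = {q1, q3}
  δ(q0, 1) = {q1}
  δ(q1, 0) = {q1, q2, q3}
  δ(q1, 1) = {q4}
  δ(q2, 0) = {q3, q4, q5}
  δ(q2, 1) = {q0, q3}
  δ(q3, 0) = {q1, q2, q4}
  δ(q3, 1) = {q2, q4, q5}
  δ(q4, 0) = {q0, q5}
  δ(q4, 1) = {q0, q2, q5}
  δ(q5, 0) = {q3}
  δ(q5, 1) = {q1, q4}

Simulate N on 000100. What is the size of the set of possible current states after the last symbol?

6

Start: {q0}
read 0: {q1, q3}
read 0: {q1, q2, q3, q4}
read 0: {q0, q1, q2, q3, q4, q5}
read 1: {q0, q1, q2, q3, q4, q5}
read 0: {q0, q1, q2, q3, q4, q5}
read 0: {q0, q1, q2, q3, q4, q5}
Final reachable set {q0, q1, q2, q3, q4, q5} has 6 states.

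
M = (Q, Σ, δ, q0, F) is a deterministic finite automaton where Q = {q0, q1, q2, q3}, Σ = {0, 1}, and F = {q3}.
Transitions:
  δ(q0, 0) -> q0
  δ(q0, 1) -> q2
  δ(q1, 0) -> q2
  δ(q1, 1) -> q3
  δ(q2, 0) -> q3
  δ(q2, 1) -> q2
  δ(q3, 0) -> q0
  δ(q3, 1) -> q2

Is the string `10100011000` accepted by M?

rejected

q0 --1--> q2
q2 --0--> q3
q3 --1--> q2
q2 --0--> q3
q3 --0--> q0
q0 --0--> q0
q0 --1--> q2
q2 --1--> q2
q2 --0--> q3
q3 --0--> q0
q0 --0--> q0
End in state q0, which is not an accepting state.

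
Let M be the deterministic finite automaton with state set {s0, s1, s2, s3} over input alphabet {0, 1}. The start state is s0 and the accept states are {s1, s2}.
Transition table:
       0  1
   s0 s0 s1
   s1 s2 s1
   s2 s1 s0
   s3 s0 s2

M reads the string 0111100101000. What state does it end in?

s0 --0--> s0
s0 --1--> s1
s1 --1--> s1
s1 --1--> s1
s1 --1--> s1
s1 --0--> s2
s2 --0--> s1
s1 --1--> s1
s1 --0--> s2
s2 --1--> s0
s0 --0--> s0
s0 --0--> s0
s0 --0--> s0

s0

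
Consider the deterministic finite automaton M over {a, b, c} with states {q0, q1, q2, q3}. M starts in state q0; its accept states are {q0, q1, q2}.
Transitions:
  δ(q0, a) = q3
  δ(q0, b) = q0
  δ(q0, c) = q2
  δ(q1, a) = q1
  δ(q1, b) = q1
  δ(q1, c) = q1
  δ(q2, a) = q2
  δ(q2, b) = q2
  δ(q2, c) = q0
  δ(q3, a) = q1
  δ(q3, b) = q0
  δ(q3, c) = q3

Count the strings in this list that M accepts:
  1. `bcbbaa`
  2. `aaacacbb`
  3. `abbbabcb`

`bcbbaa`: accepted
`aaacacbb`: accepted
`abbbabcb`: accepted

3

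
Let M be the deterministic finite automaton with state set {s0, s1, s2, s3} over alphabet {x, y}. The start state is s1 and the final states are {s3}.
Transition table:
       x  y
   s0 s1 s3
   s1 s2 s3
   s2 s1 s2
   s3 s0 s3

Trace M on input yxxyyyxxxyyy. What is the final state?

s2

s1 --y--> s3
s3 --x--> s0
s0 --x--> s1
s1 --y--> s3
s3 --y--> s3
s3 --y--> s3
s3 --x--> s0
s0 --x--> s1
s1 --x--> s2
s2 --y--> s2
s2 --y--> s2
s2 --y--> s2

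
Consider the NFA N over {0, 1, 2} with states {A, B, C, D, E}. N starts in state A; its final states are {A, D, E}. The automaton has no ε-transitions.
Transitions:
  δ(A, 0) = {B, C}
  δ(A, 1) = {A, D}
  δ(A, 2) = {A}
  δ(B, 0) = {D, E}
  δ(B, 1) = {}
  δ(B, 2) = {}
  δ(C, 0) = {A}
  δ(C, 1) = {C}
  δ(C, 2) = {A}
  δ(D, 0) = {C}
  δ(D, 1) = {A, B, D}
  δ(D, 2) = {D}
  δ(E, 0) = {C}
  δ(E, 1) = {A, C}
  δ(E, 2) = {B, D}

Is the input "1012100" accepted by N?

Start: {A}
read 1: {A, D}
read 0: {B, C}
read 1: {C}
read 2: {A}
read 1: {A, D}
read 0: {B, C}
read 0: {A, D, E}
Reachable ∩ accepting = {A, D, E} — nonempty.

accepted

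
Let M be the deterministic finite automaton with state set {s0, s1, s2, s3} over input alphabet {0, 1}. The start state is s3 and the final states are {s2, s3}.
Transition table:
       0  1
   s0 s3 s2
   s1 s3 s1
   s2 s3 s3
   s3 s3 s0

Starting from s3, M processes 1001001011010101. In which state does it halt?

s0

s3 --1--> s0
s0 --0--> s3
s3 --0--> s3
s3 --1--> s0
s0 --0--> s3
s3 --0--> s3
s3 --1--> s0
s0 --0--> s3
s3 --1--> s0
s0 --1--> s2
s2 --0--> s3
s3 --1--> s0
s0 --0--> s3
s3 --1--> s0
s0 --0--> s3
s3 --1--> s0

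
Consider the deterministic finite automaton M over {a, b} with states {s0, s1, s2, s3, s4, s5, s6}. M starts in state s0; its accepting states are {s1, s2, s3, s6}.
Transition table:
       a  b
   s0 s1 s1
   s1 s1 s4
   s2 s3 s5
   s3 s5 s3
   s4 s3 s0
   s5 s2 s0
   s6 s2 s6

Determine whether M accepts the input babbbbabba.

s0 --b--> s1
s1 --a--> s1
s1 --b--> s4
s4 --b--> s0
s0 --b--> s1
s1 --b--> s4
s4 --a--> s3
s3 --b--> s3
s3 --b--> s3
s3 --a--> s5
End in state s5, which is not an accepting state.

rejected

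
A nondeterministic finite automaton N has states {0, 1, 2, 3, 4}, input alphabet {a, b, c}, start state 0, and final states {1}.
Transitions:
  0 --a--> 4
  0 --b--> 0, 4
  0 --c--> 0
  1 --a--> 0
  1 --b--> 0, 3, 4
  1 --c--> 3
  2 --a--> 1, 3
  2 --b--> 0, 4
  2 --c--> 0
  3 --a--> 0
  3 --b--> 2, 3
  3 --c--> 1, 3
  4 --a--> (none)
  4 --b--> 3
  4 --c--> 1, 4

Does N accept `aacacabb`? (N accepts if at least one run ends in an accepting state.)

Start: {0}
read a: {4}
read a: {}
The reachable set is empty and stays empty for the remaining 6 symbols.
Reachable ∩ accepting = {} — empty.

rejected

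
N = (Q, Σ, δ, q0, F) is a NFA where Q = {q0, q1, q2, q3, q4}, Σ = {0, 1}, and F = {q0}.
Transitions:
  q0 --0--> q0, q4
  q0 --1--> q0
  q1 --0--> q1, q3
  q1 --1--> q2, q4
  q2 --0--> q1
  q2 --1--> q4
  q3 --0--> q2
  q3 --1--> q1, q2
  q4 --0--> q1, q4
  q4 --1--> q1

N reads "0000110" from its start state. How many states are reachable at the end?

Start: {q0}
read 0: {q0, q4}
read 0: {q0, q1, q4}
read 0: {q0, q1, q3, q4}
read 0: {q0, q1, q2, q3, q4}
read 1: {q0, q1, q2, q4}
read 1: {q0, q1, q2, q4}
read 0: {q0, q1, q3, q4}
Final reachable set {q0, q1, q3, q4} has 4 states.

4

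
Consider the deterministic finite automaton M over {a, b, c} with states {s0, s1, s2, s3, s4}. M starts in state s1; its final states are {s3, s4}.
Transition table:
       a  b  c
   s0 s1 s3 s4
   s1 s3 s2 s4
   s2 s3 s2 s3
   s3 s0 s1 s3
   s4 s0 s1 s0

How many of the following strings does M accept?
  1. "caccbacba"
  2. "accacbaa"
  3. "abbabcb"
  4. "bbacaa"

1

"caccbacba": accepted
"accacbaa": rejected
"abbabcb": rejected
"bbacaa": rejected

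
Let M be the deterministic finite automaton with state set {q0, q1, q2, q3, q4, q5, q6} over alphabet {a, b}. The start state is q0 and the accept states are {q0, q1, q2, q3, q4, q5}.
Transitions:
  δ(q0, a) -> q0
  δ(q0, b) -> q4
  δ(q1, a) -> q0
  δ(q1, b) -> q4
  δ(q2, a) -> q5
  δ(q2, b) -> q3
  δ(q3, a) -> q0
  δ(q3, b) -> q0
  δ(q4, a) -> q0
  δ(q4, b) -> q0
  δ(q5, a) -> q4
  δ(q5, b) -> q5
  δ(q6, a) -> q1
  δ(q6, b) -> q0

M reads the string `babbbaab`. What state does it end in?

q4

q0 --b--> q4
q4 --a--> q0
q0 --b--> q4
q4 --b--> q0
q0 --b--> q4
q4 --a--> q0
q0 --a--> q0
q0 --b--> q4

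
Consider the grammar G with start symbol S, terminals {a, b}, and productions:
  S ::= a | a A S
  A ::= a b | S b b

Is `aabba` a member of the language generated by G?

S ⇒ aAS ⇒ aSbbS ⇒ aabbS ⇒ aabba

yes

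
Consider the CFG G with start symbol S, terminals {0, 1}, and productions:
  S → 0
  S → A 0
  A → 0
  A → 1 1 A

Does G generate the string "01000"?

no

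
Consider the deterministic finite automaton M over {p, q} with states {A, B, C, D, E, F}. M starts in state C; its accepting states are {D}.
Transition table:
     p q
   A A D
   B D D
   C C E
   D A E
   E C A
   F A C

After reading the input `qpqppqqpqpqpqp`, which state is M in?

C --q--> E
E --p--> C
C --q--> E
E --p--> C
C --p--> C
C --q--> E
E --q--> A
A --p--> A
A --q--> D
D --p--> A
A --q--> D
D --p--> A
A --q--> D
D --p--> A

A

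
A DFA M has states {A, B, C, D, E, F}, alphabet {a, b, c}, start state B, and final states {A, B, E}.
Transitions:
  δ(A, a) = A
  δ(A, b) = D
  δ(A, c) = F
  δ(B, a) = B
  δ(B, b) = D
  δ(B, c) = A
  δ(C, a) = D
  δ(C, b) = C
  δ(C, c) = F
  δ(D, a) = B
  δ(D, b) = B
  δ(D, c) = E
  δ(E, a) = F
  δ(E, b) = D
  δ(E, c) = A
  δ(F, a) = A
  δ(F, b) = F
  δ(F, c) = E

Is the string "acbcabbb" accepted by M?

rejected

B --a--> B
B --c--> A
A --b--> D
D --c--> E
E --a--> F
F --b--> F
F --b--> F
F --b--> F
End in state F, which is not an accepting state.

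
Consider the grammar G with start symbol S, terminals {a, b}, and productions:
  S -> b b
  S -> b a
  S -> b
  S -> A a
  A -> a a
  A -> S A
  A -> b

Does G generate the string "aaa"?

yes

S ⇒ Aa ⇒ aaa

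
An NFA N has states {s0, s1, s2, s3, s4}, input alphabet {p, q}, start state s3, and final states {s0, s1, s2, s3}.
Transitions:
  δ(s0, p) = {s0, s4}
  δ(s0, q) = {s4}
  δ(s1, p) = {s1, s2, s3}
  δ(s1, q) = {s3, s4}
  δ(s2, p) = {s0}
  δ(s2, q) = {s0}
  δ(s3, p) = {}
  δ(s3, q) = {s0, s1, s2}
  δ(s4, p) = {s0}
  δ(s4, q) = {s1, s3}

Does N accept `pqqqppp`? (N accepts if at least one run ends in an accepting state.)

rejected

Start: {s3}
read p: {}
The reachable set is empty and stays empty for the remaining 6 symbols.
Reachable ∩ accepting = {} — empty.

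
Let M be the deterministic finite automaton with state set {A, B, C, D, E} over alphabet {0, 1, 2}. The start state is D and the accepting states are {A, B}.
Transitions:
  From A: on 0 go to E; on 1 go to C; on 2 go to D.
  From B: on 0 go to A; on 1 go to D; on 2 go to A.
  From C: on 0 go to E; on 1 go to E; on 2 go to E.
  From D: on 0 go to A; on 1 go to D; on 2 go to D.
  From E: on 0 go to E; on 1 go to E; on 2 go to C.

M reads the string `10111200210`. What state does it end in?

D --1--> D
D --0--> A
A --1--> C
C --1--> E
E --1--> E
E --2--> C
C --0--> E
E --0--> E
E --2--> C
C --1--> E
E --0--> E

E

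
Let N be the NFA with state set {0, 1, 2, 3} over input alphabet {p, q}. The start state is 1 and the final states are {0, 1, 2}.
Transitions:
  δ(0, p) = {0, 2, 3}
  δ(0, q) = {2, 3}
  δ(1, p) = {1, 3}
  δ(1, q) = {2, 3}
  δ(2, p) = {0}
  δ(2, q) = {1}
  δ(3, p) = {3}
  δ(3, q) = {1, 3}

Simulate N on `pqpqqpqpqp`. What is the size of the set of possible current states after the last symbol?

3

Start: {1}
read p: {1, 3}
read q: {1, 2, 3}
read p: {0, 1, 3}
read q: {1, 2, 3}
read q: {1, 2, 3}
read p: {0, 1, 3}
read q: {1, 2, 3}
read p: {0, 1, 3}
read q: {1, 2, 3}
read p: {0, 1, 3}
Final reachable set {0, 1, 3} has 3 states.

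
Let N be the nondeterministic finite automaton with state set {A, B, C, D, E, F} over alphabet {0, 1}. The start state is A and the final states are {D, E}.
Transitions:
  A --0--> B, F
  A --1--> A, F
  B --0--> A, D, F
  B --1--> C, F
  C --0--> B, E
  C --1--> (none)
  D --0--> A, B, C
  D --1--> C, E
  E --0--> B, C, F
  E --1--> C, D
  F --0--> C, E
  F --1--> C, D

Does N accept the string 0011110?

Start: {A}
read 0: {B, F}
read 0: {A, C, D, E, F}
read 1: {A, C, D, E, F}
read 1: {A, C, D, E, F}
read 1: {A, C, D, E, F}
read 1: {A, C, D, E, F}
read 0: {A, B, C, E, F}
Reachable ∩ accepting = {E} — nonempty.

accepted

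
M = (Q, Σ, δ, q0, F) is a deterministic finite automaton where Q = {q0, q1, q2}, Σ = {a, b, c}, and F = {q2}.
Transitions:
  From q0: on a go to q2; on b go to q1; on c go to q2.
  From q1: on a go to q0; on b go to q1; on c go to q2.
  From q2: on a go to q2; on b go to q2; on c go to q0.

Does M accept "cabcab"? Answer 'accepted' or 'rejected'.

accepted

q0 --c--> q2
q2 --a--> q2
q2 --b--> q2
q2 --c--> q0
q0 --a--> q2
q2 --b--> q2
End in state q2, which is an accepting state.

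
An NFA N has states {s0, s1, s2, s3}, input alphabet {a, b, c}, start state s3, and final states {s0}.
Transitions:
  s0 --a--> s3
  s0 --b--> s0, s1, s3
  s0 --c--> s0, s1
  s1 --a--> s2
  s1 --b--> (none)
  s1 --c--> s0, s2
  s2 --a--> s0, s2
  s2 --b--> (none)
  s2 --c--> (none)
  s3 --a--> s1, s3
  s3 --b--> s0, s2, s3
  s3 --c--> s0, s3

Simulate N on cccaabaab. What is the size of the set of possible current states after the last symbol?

4

Start: {s3}
read c: {s0, s3}
read c: {s0, s1, s3}
read c: {s0, s1, s2, s3}
read a: {s0, s1, s2, s3}
read a: {s0, s1, s2, s3}
read b: {s0, s1, s2, s3}
read a: {s0, s1, s2, s3}
read a: {s0, s1, s2, s3}
read b: {s0, s1, s2, s3}
Final reachable set {s0, s1, s2, s3} has 4 states.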